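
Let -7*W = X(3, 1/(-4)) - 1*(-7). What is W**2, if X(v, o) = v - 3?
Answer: 1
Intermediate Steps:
X(v, o) = -3 + v
W = -1 (W = -((-3 + 3) - 1*(-7))/7 = -(0 + 7)/7 = -1/7*7 = -1)
W**2 = (-1)**2 = 1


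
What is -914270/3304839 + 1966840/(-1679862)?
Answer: -446440942750/308426302901 ≈ -1.4475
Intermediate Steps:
-914270/3304839 + 1966840/(-1679862) = -914270*1/3304839 + 1966840*(-1/1679862) = -914270/3304839 - 983420/839931 = -446440942750/308426302901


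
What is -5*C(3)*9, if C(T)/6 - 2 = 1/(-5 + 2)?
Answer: -450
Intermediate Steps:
C(T) = 10 (C(T) = 12 + 6/(-5 + 2) = 12 + 6/(-3) = 12 + 6*(-⅓) = 12 - 2 = 10)
-5*C(3)*9 = -5*10*9 = -50*9 = -450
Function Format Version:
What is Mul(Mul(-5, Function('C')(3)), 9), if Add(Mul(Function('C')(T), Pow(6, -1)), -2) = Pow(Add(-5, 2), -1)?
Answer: -450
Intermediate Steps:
Function('C')(T) = 10 (Function('C')(T) = Add(12, Mul(6, Pow(Add(-5, 2), -1))) = Add(12, Mul(6, Pow(-3, -1))) = Add(12, Mul(6, Rational(-1, 3))) = Add(12, -2) = 10)
Mul(Mul(-5, Function('C')(3)), 9) = Mul(Mul(-5, 10), 9) = Mul(-50, 9) = -450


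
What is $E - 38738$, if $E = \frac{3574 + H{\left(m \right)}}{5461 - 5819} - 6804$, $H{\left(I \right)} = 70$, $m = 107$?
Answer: $- \frac{8153840}{179} \approx -45552.0$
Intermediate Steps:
$E = - \frac{1219738}{179}$ ($E = \frac{3574 + 70}{5461 - 5819} - 6804 = \frac{3644}{-358} - 6804 = 3644 \left(- \frac{1}{358}\right) - 6804 = - \frac{1822}{179} - 6804 = - \frac{1219738}{179} \approx -6814.2$)
$E - 38738 = - \frac{1219738}{179} - 38738 = - \frac{8153840}{179}$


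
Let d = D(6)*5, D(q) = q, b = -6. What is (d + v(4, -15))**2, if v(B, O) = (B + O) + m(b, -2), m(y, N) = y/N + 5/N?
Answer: 1521/4 ≈ 380.25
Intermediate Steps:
m(y, N) = 5/N + y/N
d = 30 (d = 6*5 = 30)
v(B, O) = 1/2 + B + O (v(B, O) = (B + O) + (5 - 6)/(-2) = (B + O) - 1/2*(-1) = (B + O) + 1/2 = 1/2 + B + O)
(d + v(4, -15))**2 = (30 + (1/2 + 4 - 15))**2 = (30 - 21/2)**2 = (39/2)**2 = 1521/4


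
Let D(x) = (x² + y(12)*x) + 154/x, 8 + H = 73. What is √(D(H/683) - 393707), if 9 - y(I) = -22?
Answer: I*√772768296979055/44395 ≈ 626.17*I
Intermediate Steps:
H = 65 (H = -8 + 73 = 65)
y(I) = 31 (y(I) = 9 - 1*(-22) = 9 + 22 = 31)
D(x) = x² + 31*x + 154/x (D(x) = (x² + 31*x) + 154/x = x² + 31*x + 154/x)
√(D(H/683) - 393707) = √((154 + (65/683)²*(31 + 65/683))/((65/683)) - 393707) = √((154 + (65*(1/683))²*(31 + 65*(1/683)))/((65*(1/683))) - 393707) = √((154 + (65/683)²*(31 + 65/683))/(65/683) - 393707) = √(683*(154 + (4225/466489)*(21238/683))/65 - 393707) = √(683*(154 + 89730550/318611987)/65 - 393707) = √((683/65)*(49155976548/318611987) - 393707) = √(49155976548/30321785 - 393707) = √(-11888743030447/30321785) = I*√772768296979055/44395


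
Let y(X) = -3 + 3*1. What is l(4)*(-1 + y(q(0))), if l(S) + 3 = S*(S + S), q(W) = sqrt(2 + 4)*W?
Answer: -29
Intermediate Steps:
q(W) = W*sqrt(6) (q(W) = sqrt(6)*W = W*sqrt(6))
y(X) = 0 (y(X) = -3 + 3 = 0)
l(S) = -3 + 2*S**2 (l(S) = -3 + S*(S + S) = -3 + S*(2*S) = -3 + 2*S**2)
l(4)*(-1 + y(q(0))) = (-3 + 2*4**2)*(-1 + 0) = (-3 + 2*16)*(-1) = (-3 + 32)*(-1) = 29*(-1) = -29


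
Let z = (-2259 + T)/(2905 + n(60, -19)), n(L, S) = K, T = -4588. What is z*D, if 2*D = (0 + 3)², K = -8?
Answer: -61623/5794 ≈ -10.636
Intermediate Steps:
n(L, S) = -8
z = -6847/2897 (z = (-2259 - 4588)/(2905 - 8) = -6847/2897 ≈ -2.3635)
D = 9/2 (D = (0 + 3)²/2 = (½)*3² = (½)*9 = 9/2 ≈ 4.5000)
z*D = -6847/2897*9/2 = -61623/5794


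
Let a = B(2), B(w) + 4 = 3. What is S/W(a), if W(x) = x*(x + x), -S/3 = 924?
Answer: -1386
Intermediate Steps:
S = -2772 (S = -3*924 = -2772)
B(w) = -1 (B(w) = -4 + 3 = -1)
a = -1
W(x) = 2*x² (W(x) = x*(2*x) = 2*x²)
S/W(a) = -2772/(2*(-1)²) = -2772/(2*1) = -2772/2 = -2772*½ = -1386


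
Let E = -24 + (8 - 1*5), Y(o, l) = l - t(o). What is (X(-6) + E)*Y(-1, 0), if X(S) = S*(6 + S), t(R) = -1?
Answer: -21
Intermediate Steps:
Y(o, l) = 1 + l (Y(o, l) = l - 1*(-1) = l + 1 = 1 + l)
E = -21 (E = -24 + (8 - 5) = -24 + 3 = -21)
(X(-6) + E)*Y(-1, 0) = (-6*(6 - 6) - 21)*(1 + 0) = (-6*0 - 21)*1 = (0 - 21)*1 = -21*1 = -21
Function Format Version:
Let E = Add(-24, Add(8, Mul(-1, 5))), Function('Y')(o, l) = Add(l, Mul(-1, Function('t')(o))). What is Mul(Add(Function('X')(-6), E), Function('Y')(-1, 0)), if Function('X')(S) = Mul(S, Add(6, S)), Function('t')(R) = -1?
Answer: -21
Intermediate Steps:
Function('Y')(o, l) = Add(1, l) (Function('Y')(o, l) = Add(l, Mul(-1, -1)) = Add(l, 1) = Add(1, l))
E = -21 (E = Add(-24, Add(8, -5)) = Add(-24, 3) = -21)
Mul(Add(Function('X')(-6), E), Function('Y')(-1, 0)) = Mul(Add(Mul(-6, Add(6, -6)), -21), Add(1, 0)) = Mul(Add(Mul(-6, 0), -21), 1) = Mul(Add(0, -21), 1) = Mul(-21, 1) = -21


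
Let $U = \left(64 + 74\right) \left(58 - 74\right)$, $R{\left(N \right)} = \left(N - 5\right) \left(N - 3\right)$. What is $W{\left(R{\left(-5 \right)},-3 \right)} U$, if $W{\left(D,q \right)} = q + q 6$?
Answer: $46368$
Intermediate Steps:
$R{\left(N \right)} = \left(-5 + N\right) \left(-3 + N\right)$
$W{\left(D,q \right)} = 7 q$ ($W{\left(D,q \right)} = q + 6 q = 7 q$)
$U = -2208$ ($U = 138 \left(-16\right) = -2208$)
$W{\left(R{\left(-5 \right)},-3 \right)} U = 7 \left(-3\right) \left(-2208\right) = \left(-21\right) \left(-2208\right) = 46368$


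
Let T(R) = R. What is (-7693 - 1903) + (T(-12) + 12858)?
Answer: 3250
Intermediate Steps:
(-7693 - 1903) + (T(-12) + 12858) = (-7693 - 1903) + (-12 + 12858) = -9596 + 12846 = 3250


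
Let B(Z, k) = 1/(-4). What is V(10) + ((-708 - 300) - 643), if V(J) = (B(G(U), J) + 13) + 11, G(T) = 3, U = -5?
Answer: -6509/4 ≈ -1627.3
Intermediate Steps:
B(Z, k) = -¼
V(J) = 95/4 (V(J) = (-¼ + 13) + 11 = 51/4 + 11 = 95/4)
V(10) + ((-708 - 300) - 643) = 95/4 + ((-708 - 300) - 643) = 95/4 + (-1008 - 643) = 95/4 - 1651 = -6509/4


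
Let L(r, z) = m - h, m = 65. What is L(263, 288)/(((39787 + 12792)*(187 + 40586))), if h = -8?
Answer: 73/2143803567 ≈ 3.4052e-8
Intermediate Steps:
L(r, z) = 73 (L(r, z) = 65 - 1*(-8) = 65 + 8 = 73)
L(263, 288)/(((39787 + 12792)*(187 + 40586))) = 73/(((39787 + 12792)*(187 + 40586))) = 73/((52579*40773)) = 73/2143803567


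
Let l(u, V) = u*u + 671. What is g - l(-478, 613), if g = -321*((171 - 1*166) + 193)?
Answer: -292713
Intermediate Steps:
l(u, V) = 671 + u**2 (l(u, V) = u**2 + 671 = 671 + u**2)
g = -63558 (g = -321*((171 - 166) + 193) = -321*(5 + 193) = -321*198 = -63558)
g - l(-478, 613) = -63558 - (671 + (-478)**2) = -63558 - (671 + 228484) = -63558 - 1*229155 = -63558 - 229155 = -292713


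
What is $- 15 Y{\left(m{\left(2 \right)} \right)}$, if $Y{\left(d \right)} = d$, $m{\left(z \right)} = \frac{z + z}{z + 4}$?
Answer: $-10$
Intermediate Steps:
$m{\left(z \right)} = \frac{2 z}{4 + z}$
$- 15 Y{\left(m{\left(2 \right)} \right)} = - 15 \cdot 2 \cdot 2 \frac{1}{4 + 2} = - 15 \cdot 2 \cdot 2 \cdot \frac{1}{6} = \left(-15\right) \frac{2}{3} = -10$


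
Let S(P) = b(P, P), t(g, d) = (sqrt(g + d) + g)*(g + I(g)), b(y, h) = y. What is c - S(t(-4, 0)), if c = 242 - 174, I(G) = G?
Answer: 36 + 16*I ≈ 36.0 + 16.0*I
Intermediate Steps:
c = 68
t(g, d) = 2*g*(g + sqrt(d + g)) (t(g, d) = (sqrt(g + d) + g)*(g + g) = (sqrt(d + g) + g)*(2*g) = (g + sqrt(d + g))*(2*g) = 2*g*(g + sqrt(d + g)))
S(P) = P
c - S(t(-4, 0)) = 68 - 2*(-4)*(-4 + sqrt(0 - 4)) = 68 - 2*(-4)*(-4 + sqrt(-4)) = 68 - 2*(-4)*(-4 + 2*I) = 68 - (32 - 16*I) = 68 + (-32 + 16*I) = 36 + 16*I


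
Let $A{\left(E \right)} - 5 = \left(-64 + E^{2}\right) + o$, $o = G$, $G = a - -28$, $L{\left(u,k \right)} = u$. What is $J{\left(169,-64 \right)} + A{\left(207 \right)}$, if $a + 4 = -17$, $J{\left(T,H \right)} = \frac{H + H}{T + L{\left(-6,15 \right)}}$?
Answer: $\frac{6975783}{163} \approx 42796.0$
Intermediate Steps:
$J{\left(T,H \right)} = \frac{2 H}{-6 + T}$ ($J{\left(T,H \right)} = \frac{H + H}{T - 6} = \frac{2 H}{-6 + T}$)
$a = -21$ ($a = -4 - 17 = -21$)
$G = 7$ ($G = -21 - -28 = -21 + 28 = 7$)
$o = 7$
$A{\left(E \right)} = -52 + E^{2}$ ($A{\left(E \right)} = 5 + \left(\left(-64 + E^{2}\right) + 7\right) = 5 + \left(-57 + E^{2}\right) = -52 + E^{2}$)
$J{\left(169,-64 \right)} + A{\left(207 \right)} = 2 \left(-64\right) \frac{1}{-6 + 169} - \left(52 - 207^{2}\right) = 2 \left(-64\right) \frac{1}{163} + \left(-52 + 42849\right) = 2 \left(-64\right) \frac{1}{163} + 42797 = - \frac{128}{163} + 42797 = \frac{6975783}{163}$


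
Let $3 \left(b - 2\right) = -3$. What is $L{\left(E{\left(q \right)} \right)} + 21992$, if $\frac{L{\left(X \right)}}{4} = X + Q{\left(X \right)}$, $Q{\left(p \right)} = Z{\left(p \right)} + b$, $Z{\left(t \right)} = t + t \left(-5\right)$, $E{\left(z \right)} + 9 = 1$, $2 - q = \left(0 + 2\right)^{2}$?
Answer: $22092$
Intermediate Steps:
$b = 1$ ($b = 2 + \frac{1}{3} \left(-3\right) = 2 - 1 = 1$)
$q = -2$ ($q = 2 - \left(0 + 2\right)^{2} = 2 - 2^{2} = 2 - 4 = -2$)
$E{\left(z \right)} = -8$ ($E{\left(z \right)} = -9 + 1 = -8$)
$Z{\left(t \right)} = - 4 t$ ($Z{\left(t \right)} = t - 5 t = - 4 t$)
$Q{\left(p \right)} = 1 - 4 p$ ($Q{\left(p \right)} = - 4 p + 1 = 1 - 4 p$)
$L{\left(X \right)} = 4 - 12 X$ ($L{\left(X \right)} = 4 \left(X - \left(-1 + 4 X\right)\right) = 4 \left(1 - 3 X\right) = 4 - 12 X$)
$L{\left(E{\left(q \right)} \right)} + 21992 = \left(4 - -96\right) + 21992 = \left(4 + 96\right) + 21992 = 100 + 21992 = 22092$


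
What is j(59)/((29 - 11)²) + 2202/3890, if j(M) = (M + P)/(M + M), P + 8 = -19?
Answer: 5269459/9295155 ≈ 0.56690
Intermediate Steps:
P = -27 (P = -8 - 19 = -27)
j(M) = (-27 + M)/(2*M) (j(M) = (M - 27)/(M + M) = (-27 + M)/((2*M)) = (-27 + M)*(1/(2*M)) = (-27 + M)/(2*M))
j(59)/((29 - 11)²) + 2202/3890 = ((½)*(-27 + 59)/59)/((29 - 11)²) + 2202/3890 = ((½)*(1/59)*32)/(18²) + 2202*(1/3890) = (16/59)/324 + 1101/1945 = (16/59)*(1/324) + 1101/1945 = 4/4779 + 1101/1945 = 5269459/9295155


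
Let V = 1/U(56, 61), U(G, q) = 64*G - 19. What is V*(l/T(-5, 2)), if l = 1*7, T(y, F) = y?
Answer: -7/17825 ≈ -0.00039271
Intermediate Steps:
U(G, q) = -19 + 64*G
l = 7
V = 1/3565 (V = 1/(-19 + 64*56) = 1/(-19 + 3584) = 1/3565 ≈ 0.00028051)
V*(l/T(-5, 2)) = (7/(-5))/3565 = (7*(-⅕))/3565 = (1/3565)*(-7/5) = -7/17825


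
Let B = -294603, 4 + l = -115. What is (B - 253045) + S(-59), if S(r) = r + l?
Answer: -547826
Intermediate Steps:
l = -119 (l = -4 - 115 = -119)
S(r) = -119 + r (S(r) = r - 119 = -119 + r)
(B - 253045) + S(-59) = (-294603 - 253045) + (-119 - 59) = -547648 - 178 = -547826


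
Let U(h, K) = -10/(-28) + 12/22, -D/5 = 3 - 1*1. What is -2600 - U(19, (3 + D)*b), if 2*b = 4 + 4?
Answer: -400539/154 ≈ -2600.9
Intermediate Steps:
D = -10 (D = -5*(3 - 1*1) = -5*(3 - 1) = -5*2 = -10)
b = 4 (b = (4 + 4)/2 = (1/2)*8 = 4)
U(h, K) = 139/154 (U(h, K) = -10*(-1/28) + 12*(1/22) = 5/14 + 6/11 = 139/154)
-2600 - U(19, (3 + D)*b) = -2600 - 1*139/154 = -2600 - 139/154 = -400539/154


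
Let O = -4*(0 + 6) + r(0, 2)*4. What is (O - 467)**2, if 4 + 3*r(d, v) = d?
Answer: 2217121/9 ≈ 2.4635e+5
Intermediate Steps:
r(d, v) = -4/3 + d/3
O = -88/3 (O = -4*(0 + 6) + (-4/3 + (1/3)*0)*4 = -4*6 + (-4/3 + 0)*4 = -24 - 4/3*4 = -24 - 16/3 = -88/3 ≈ -29.333)
(O - 467)**2 = (-88/3 - 467)**2 = (-1489/3)**2 = 2217121/9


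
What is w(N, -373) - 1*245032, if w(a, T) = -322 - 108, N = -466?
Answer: -245462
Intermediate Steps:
w(a, T) = -430
w(N, -373) - 1*245032 = -430 - 1*245032 = -430 - 245032 = -245462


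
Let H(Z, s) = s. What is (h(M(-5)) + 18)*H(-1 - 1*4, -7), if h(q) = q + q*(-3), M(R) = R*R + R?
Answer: 154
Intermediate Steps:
M(R) = R + R**2 (M(R) = R**2 + R = R + R**2)
h(q) = -2*q (h(q) = q - 3*q = -2*q)
(h(M(-5)) + 18)*H(-1 - 1*4, -7) = (-(-10)*(1 - 5) + 18)*(-7) = (-(-10)*(-4) + 18)*(-7) = (-2*20 + 18)*(-7) = (-40 + 18)*(-7) = -22*(-7) = 154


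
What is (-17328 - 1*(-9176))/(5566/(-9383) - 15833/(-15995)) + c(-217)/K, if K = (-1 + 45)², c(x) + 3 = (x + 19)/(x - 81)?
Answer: -8021010819106393/390297489164 ≈ -20551.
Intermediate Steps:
c(x) = -3 + (19 + x)/(-81 + x) (c(x) = -3 + (x + 19)/(x - 81) = -3 + (19 + x)/(-81 + x))
K = 1936 (K = 44² = 1936)
(-17328 - 1*(-9176))/(5566/(-9383) - 15833/(-15995)) + c(-217)/K = (-17328 - 1*(-9176))/(5566/(-9383) - 15833/(-15995)) + (2*(131 - 1*(-217))/(-81 - 217))/1936 = (-17328 + 9176)/(5566*(-1/9383) - 15833*(-1/15995)) + (2*(131 + 217)/(-298))*(1/1936) = -8152/(-506/853 + 15833/15995) + (2*(-1/298)*348)*(1/1936) = -8152/5412079/13643735 - 348/149*1/1936 = -8152*13643735/5412079 - 87/72116 = -111223727720/5412079 - 87/72116 = -8021010819106393/390297489164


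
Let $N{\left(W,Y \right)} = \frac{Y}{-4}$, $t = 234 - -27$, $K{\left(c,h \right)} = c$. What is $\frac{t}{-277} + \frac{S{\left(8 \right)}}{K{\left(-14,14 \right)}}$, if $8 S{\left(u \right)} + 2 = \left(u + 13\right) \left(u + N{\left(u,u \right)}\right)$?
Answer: $- \frac{15895}{7756} \approx -2.0494$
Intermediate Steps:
$t = 261$ ($t = 234 + 27 = 261$)
$N{\left(W,Y \right)} = - \frac{Y}{4}$ ($N{\left(W,Y \right)} = Y \left(- \frac{1}{4}\right) = - \frac{Y}{4}$)
$S{\left(u \right)} = - \frac{1}{4} + \frac{3 u \left(13 + u\right)}{32}$ ($S{\left(u \right)} = - \frac{1}{4} + \frac{\left(u + 13\right) \left(u - \frac{u}{4}\right)}{8} = - \frac{1}{4} + \frac{\left(13 + u\right) \frac{3 u}{4}}{8} = - \frac{1}{4} + \frac{\frac{3}{4} u \left(13 + u\right)}{8} = - \frac{1}{4} + \frac{3 u \left(13 + u\right)}{32}$)
$\frac{t}{-277} + \frac{S{\left(8 \right)}}{K{\left(-14,14 \right)}} = \frac{261}{-277} + \frac{- \frac{1}{4} + \frac{3 \cdot 8^{2}}{32} + \frac{39}{32} \cdot 8}{-14} = 261 \left(- \frac{1}{277}\right) + \left(- \frac{1}{4} + \frac{3}{32} \cdot 64 + \frac{39}{4}\right) \left(- \frac{1}{14}\right) = - \frac{261}{277} + \left(- \frac{1}{4} + 6 + \frac{39}{4}\right) \left(- \frac{1}{14}\right) = - \frac{261}{277} + \frac{31}{2} \left(- \frac{1}{14}\right) = - \frac{261}{277} - \frac{31}{28} = - \frac{15895}{7756}$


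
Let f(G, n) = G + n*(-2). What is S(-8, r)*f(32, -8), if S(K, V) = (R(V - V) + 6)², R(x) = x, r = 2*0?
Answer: 1728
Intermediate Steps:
f(G, n) = G - 2*n
r = 0
S(K, V) = 36 (S(K, V) = ((V - V) + 6)² = (0 + 6)² = 6² = 36)
S(-8, r)*f(32, -8) = 36*(32 - 2*(-8)) = 36*(32 + 16) = 36*48 = 1728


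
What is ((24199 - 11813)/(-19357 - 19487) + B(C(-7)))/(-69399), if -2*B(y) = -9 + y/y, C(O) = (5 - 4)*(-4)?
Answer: -71495/1347867378 ≈ -5.3043e-5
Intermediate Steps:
C(O) = -4 (C(O) = 1*(-4) = -4)
B(y) = 4 (B(y) = -(-9 + y/y)/2 = -(-9 + 1)/2 = -½*(-8) = 4)
((24199 - 11813)/(-19357 - 19487) + B(C(-7)))/(-69399) = ((24199 - 11813)/(-19357 - 19487) + 4)/(-69399) = (12386/(-38844) + 4)*(-1/69399) = (12386*(-1/38844) + 4)*(-1/69399) = (-6193/19422 + 4)*(-1/69399) = (71495/19422)*(-1/69399) = -71495/1347867378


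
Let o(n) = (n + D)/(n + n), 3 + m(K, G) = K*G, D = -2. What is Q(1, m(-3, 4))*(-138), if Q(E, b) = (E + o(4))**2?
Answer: -1725/8 ≈ -215.63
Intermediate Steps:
m(K, G) = -3 + G*K (m(K, G) = -3 + K*G = -3 + G*K)
o(n) = (-2 + n)/(2*n) (o(n) = (n - 2)/(n + n) = (-2 + n)/((2*n)) = (-2 + n)*(1/(2*n)) = (-2 + n)/(2*n))
Q(E, b) = (1/4 + E)**2 (Q(E, b) = (E + (1/2)*(-2 + 4)/4)**2 = (E + (1/2)*(1/4)*2)**2 = (E + 1/4)**2 = (1/4 + E)**2)
Q(1, m(-3, 4))*(-138) = ((1 + 4*1)**2/16)*(-138) = ((1 + 4)**2/16)*(-138) = ((1/16)*5**2)*(-138) = ((1/16)*25)*(-138) = (25/16)*(-138) = -1725/8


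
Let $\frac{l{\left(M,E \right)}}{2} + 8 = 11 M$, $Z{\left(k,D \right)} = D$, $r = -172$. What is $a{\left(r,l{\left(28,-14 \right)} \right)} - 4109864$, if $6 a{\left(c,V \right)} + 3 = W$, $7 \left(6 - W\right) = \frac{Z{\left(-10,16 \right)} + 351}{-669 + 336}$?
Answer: $- \frac{28740275272}{6993} \approx -4.1099 \cdot 10^{6}$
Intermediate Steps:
$l{\left(M,E \right)} = -16 + 22 M$ ($l{\left(M,E \right)} = -16 + 2 \cdot 11 M = -16 + 22 M$)
$W = \frac{14353}{2331}$ ($W = 6 - \frac{\left(16 + 351\right) \frac{1}{-669 + 336}}{7} = 6 - \frac{367 \frac{1}{-333}}{7} = 6 - \frac{367 \left(- \frac{1}{333}\right)}{7} = 6 - - \frac{367}{2331} = 6 + \frac{367}{2331} = \frac{14353}{2331} \approx 6.1574$)
$a{\left(c,V \right)} = \frac{3680}{6993}$ ($a{\left(c,V \right)} = - \frac{1}{2} + \frac{1}{6} \cdot \frac{14353}{2331} = - \frac{1}{2} + \frac{14353}{13986} = \frac{3680}{6993}$)
$a{\left(r,l{\left(28,-14 \right)} \right)} - 4109864 = \frac{3680}{6993} - 4109864 = - \frac{28740275272}{6993}$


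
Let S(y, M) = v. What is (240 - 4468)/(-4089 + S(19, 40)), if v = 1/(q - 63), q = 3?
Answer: 253680/245341 ≈ 1.0340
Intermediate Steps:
v = -1/60 (v = 1/(3 - 63) = 1/(-60) = -1/60 ≈ -0.016667)
S(y, M) = -1/60
(240 - 4468)/(-4089 + S(19, 40)) = (240 - 4468)/(-4089 - 1/60) = -4228/(-245341/60) = -4228*(-60/245341) = 253680/245341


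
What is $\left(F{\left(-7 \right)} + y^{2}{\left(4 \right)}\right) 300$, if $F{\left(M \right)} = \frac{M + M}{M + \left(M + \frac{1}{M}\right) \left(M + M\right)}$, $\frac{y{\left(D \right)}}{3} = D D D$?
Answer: $\frac{342833800}{31} \approx 1.1059 \cdot 10^{7}$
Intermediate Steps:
$y{\left(D \right)} = 3 D^{3}$ ($y{\left(D \right)} = 3 D D D = 3 D^{2} D = 3 D^{3}$)
$F{\left(M \right)} = \frac{2 M}{M + 2 M \left(M + \frac{1}{M}\right)}$ ($F{\left(M \right)} = \frac{2 M}{M + \left(M + \frac{1}{M}\right) 2 M} = \frac{2 M}{M + 2 M \left(M + \frac{1}{M}\right)}$)
$\left(F{\left(-7 \right)} + y^{2}{\left(4 \right)}\right) 300 = \left(2 \left(-7\right) \frac{1}{2 - 7 + 2 \left(-7\right)^{2}} + \left(3 \cdot 4^{3}\right)^{2}\right) 300 = \left(2 \left(-7\right) \frac{1}{2 - 7 + 2 \cdot 49} + \left(3 \cdot 64\right)^{2}\right) 300 = \left(2 \left(-7\right) \frac{1}{2 - 7 + 98} + 192^{2}\right) 300 = \left(2 \left(-7\right) \frac{1}{93} + 36864\right) 300 = \left(- \frac{14}{93} + 36864\right) 300 = \frac{3428338}{93} \cdot 300 = \frac{342833800}{31}$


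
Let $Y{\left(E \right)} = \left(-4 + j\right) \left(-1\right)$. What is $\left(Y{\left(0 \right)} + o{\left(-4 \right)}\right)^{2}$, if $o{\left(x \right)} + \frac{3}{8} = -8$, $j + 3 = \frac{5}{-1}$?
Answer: $\frac{841}{64} \approx 13.141$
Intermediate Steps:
$j = -8$ ($j = -3 + \frac{5}{-1} = -3 + 5 \left(-1\right) = -3 - 5 = -8$)
$o{\left(x \right)} = - \frac{67}{8}$ ($o{\left(x \right)} = - \frac{3}{8} - 8 = - \frac{67}{8}$)
$Y{\left(E \right)} = 12$ ($Y{\left(E \right)} = \left(-4 - 8\right) \left(-1\right) = \left(-12\right) \left(-1\right) = 12$)
$\left(Y{\left(0 \right)} + o{\left(-4 \right)}\right)^{2} = \left(12 - \frac{67}{8}\right)^{2} = \left(\frac{29}{8}\right)^{2} = \frac{841}{64}$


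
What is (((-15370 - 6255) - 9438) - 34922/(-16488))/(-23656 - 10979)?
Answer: 256065911/285530940 ≈ 0.89681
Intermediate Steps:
(((-15370 - 6255) - 9438) - 34922/(-16488))/(-23656 - 10979) = ((-21625 - 9438) - 34922*(-1/16488))/(-34635) = (-31063 + 17461/8244)*(-1/34635) = -256065911/8244*(-1/34635) = 256065911/285530940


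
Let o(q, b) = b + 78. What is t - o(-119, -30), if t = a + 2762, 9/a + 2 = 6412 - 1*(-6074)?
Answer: 33881585/12484 ≈ 2714.0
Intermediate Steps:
a = 9/12484 (a = 9/(-2 + (6412 - 1*(-6074))) = 9/(-2 + (6412 + 6074)) = 9/(-2 + 12486) = 9/12484 ≈ 0.00072092)
o(q, b) = 78 + b
t = 34480817/12484 (t = 9/12484 + 2762 = 34480817/12484 ≈ 2762.0)
t - o(-119, -30) = 34480817/12484 - (78 - 30) = 34480817/12484 - 1*48 = 34480817/12484 - 48 = 33881585/12484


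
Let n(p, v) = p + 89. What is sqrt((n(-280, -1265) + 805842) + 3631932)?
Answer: sqrt(4437583) ≈ 2106.6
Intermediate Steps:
n(p, v) = 89 + p
sqrt((n(-280, -1265) + 805842) + 3631932) = sqrt(((89 - 280) + 805842) + 3631932) = sqrt((-191 + 805842) + 3631932) = sqrt(805651 + 3631932) = sqrt(4437583)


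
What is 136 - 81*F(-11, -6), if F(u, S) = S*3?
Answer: 1594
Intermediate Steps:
F(u, S) = 3*S
136 - 81*F(-11, -6) = 136 - 243*(-6) = 136 - 81*(-18) = 136 + 1458 = 1594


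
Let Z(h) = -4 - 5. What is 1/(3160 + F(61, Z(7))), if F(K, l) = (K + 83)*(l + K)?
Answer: 1/10648 ≈ 9.3914e-5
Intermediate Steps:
Z(h) = -9
F(K, l) = (83 + K)*(K + l)
1/(3160 + F(61, Z(7))) = 1/(3160 + (61² + 83*61 + 83*(-9) + 61*(-9))) = 1/(3160 + (3721 + 5063 - 747 - 549)) = 1/(3160 + 7488) = 1/10648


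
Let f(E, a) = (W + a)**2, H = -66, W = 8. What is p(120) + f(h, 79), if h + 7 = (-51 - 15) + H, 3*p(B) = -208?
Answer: 22499/3 ≈ 7499.7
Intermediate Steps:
p(B) = -208/3 (p(B) = (1/3)*(-208) = -208/3)
h = -139 (h = -7 + ((-51 - 15) - 66) = -7 + (-66 - 66) = -7 - 132 = -139)
f(E, a) = (8 + a)**2
p(120) + f(h, 79) = -208/3 + (8 + 79)**2 = -208/3 + 87**2 = -208/3 + 7569 = 22499/3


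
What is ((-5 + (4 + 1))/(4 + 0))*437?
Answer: 0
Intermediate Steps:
((-5 + (4 + 1))/(4 + 0))*437 = ((-5 + 5)/4)*437 = (0*(¼))*437 = 0*437 = 0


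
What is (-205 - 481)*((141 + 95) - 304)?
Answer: 46648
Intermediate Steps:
(-205 - 481)*((141 + 95) - 304) = -686*(236 - 304) = -686*(-68) = 46648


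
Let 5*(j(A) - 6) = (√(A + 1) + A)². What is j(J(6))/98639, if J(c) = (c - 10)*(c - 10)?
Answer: 303/493195 + 32*√17/493195 ≈ 0.00088188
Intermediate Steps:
J(c) = (-10 + c)² (J(c) = (-10 + c)*(-10 + c) = (-10 + c)²)
j(A) = 6 + (A + √(1 + A))²/5 (j(A) = 6 + (√(A + 1) + A)²/5 = 6 + (√(1 + A) + A)²/5 = 6 + (A + √(1 + A))²/5)
j(J(6))/98639 = (6 + ((-10 + 6)² + √(1 + (-10 + 6)²))²/5)/98639 = (6 + ((-4)² + √(1 + (-4)²))²/5)*(1/98639) = (6 + (16 + √(1 + 16))²/5)*(1/98639) = (6 + (16 + √17)²/5)*(1/98639) = 6/98639 + (16 + √17)²/493195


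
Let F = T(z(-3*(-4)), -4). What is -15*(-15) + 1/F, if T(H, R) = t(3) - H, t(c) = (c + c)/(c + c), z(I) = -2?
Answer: 676/3 ≈ 225.33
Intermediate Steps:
t(c) = 1 (t(c) = (2*c)/((2*c)) = (2*c)*(1/(2*c)) = 1)
T(H, R) = 1 - H
F = 3 (F = 1 - 1*(-2) = 1 + 2 = 3)
-15*(-15) + 1/F = -15*(-15) + 1/3 = 225 + 1/3 = 676/3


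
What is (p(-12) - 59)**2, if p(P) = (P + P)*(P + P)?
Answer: 267289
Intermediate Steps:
p(P) = 4*P**2 (p(P) = (2*P)*(2*P) = 4*P**2)
(p(-12) - 59)**2 = (4*(-12)**2 - 59)**2 = (4*144 - 59)**2 = (576 - 59)**2 = 517**2 = 267289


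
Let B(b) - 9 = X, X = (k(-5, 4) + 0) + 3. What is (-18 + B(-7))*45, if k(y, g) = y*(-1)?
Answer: -45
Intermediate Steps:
k(y, g) = -y
X = 8 (X = (-1*(-5) + 0) + 3 = (5 + 0) + 3 = 5 + 3 = 8)
B(b) = 17 (B(b) = 9 + 8 = 17)
(-18 + B(-7))*45 = (-18 + 17)*45 = -1*45 = -45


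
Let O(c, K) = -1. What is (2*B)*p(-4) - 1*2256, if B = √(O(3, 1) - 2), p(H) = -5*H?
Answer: -2256 + 40*I*√3 ≈ -2256.0 + 69.282*I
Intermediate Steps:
B = I*√3 (B = √(-1 - 2) = √(-3) = I*√3 ≈ 1.732*I)
(2*B)*p(-4) - 1*2256 = (2*(I*√3))*(-5*(-4)) - 1*2256 = (2*I*√3)*20 - 2256 = 40*I*√3 - 2256 = -2256 + 40*I*√3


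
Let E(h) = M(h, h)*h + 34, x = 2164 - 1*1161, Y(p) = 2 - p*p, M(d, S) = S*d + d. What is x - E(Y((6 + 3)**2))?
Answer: 282128315367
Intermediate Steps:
M(d, S) = d + S*d
Y(p) = 2 - p**2
x = 1003 (x = 2164 - 1161 = 1003)
E(h) = 34 + h**2*(1 + h) (E(h) = (h*(1 + h))*h + 34 = h**2*(1 + h) + 34 = 34 + h**2*(1 + h))
x - E(Y((6 + 3)**2)) = 1003 - (34 + (2 - ((6 + 3)**2)**2)**2*(1 + (2 - ((6 + 3)**2)**2))) = 1003 - (34 + (2 - (9**2)**2)**2*(1 + (2 - (9**2)**2))) = 1003 - (34 + (2 - 1*81**2)**2*(1 + (2 - 1*81**2))) = 1003 - (34 + (2 - 1*6561)**2*(1 + (2 - 1*6561))) = 1003 - (34 + (2 - 6561)**2*(1 + (2 - 6561))) = 1003 - (34 + (-6559)**2*(1 - 6559)) = 1003 - (34 + 43020481*(-6558)) = 1003 - (34 - 282128314398) = 1003 - 1*(-282128314364) = 1003 + 282128314364 = 282128315367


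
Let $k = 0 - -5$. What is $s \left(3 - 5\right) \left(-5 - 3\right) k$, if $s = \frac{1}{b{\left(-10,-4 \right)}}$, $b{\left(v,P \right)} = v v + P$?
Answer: $\frac{5}{6} \approx 0.83333$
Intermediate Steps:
$b{\left(v,P \right)} = P + v^{2}$ ($b{\left(v,P \right)} = v^{2} + P = P + v^{2}$)
$s = \frac{1}{96}$ ($s = \frac{1}{-4 + \left(-10\right)^{2}} = \frac{1}{-4 + 100} = \frac{1}{96} \approx 0.010417$)
$k = 5$ ($k = 0 + 5 = 5$)
$s \left(3 - 5\right) \left(-5 - 3\right) k = \frac{\left(3 - 5\right) \left(-5 - 3\right)}{96} \cdot 5 = \frac{\left(-2\right) \left(-8\right)}{96} \cdot 5 = \frac{1}{96} \cdot 16 \cdot 5 = \frac{1}{6} \cdot 5 = \frac{5}{6}$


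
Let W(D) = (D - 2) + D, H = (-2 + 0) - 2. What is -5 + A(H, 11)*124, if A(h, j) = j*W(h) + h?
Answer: -14141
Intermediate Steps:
H = -4 (H = -2 - 2 = -4)
W(D) = -2 + 2*D (W(D) = (-2 + D) + D = -2 + 2*D)
A(h, j) = h + j*(-2 + 2*h) (A(h, j) = j*(-2 + 2*h) + h = h + j*(-2 + 2*h))
-5 + A(H, 11)*124 = -5 + (-4 + 2*11*(-1 - 4))*124 = -5 + (-4 + 2*11*(-5))*124 = -5 + (-4 - 110)*124 = -5 - 114*124 = -5 - 14136 = -14141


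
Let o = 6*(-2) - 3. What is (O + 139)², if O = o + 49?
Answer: 29929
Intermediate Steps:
o = -15 (o = -12 - 3 = -15)
O = 34 (O = -15 + 49 = 34)
(O + 139)² = (34 + 139)² = 173² = 29929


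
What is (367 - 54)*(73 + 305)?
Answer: 118314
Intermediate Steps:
(367 - 54)*(73 + 305) = 313*378 = 118314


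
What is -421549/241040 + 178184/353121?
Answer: -105908333069/85116285840 ≈ -1.2443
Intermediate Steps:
-421549/241040 + 178184/353121 = -105908333069/85116285840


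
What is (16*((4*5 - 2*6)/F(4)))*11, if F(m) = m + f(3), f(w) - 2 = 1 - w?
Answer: 352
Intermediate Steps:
f(w) = 3 - w (f(w) = 2 + (1 - w) = 3 - w)
F(m) = m (F(m) = m + (3 - 1*3) = m + (3 - 3) = m + 0 = m)
(16*((4*5 - 2*6)/F(4)))*11 = (16*((4*5 - 2*6)/4))*11 = (16*((20 - 12)*(¼)))*11 = (16*(8*(¼)))*11 = (16*2)*11 = 32*11 = 352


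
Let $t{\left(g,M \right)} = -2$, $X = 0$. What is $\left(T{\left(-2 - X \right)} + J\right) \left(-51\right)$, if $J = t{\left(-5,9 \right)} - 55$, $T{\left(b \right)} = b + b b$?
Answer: $2805$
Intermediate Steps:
$T{\left(b \right)} = b + b^{2}$
$J = -57$ ($J = -2 - 55 = -57$)
$\left(T{\left(-2 - X \right)} + J\right) \left(-51\right) = \left(\left(-2 - 0\right) \left(1 - 2\right) - 57\right) \left(-51\right) = \left(\left(-2 + 0\right) \left(1 + \left(-2 + 0\right)\right) - 57\right) \left(-51\right) = \left(- 2 \left(1 - 2\right) - 57\right) \left(-51\right) = \left(\left(-2\right) \left(-1\right) - 57\right) \left(-51\right) = \left(2 - 57\right) \left(-51\right) = \left(-55\right) \left(-51\right) = 2805$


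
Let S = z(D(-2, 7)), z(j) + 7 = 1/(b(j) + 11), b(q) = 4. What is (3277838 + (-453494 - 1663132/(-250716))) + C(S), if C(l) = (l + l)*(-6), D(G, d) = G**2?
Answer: 885163441259/313395 ≈ 2.8244e+6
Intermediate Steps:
z(j) = -104/15 (z(j) = -7 + 1/(4 + 11) = -7 + 1/15 = -104/15)
S = -104/15 ≈ -6.9333
C(l) = -12*l (C(l) = (2*l)*(-6) = -12*l)
(3277838 + (-453494 - 1663132/(-250716))) + C(S) = (3277838 + (-453494 - 1663132/(-250716))) - 12*(-104/15) = (3277838 + (-453494 - 1663132*(-1/250716))) + 416/5 = (3277838 + (-453494 + 415783/62679)) + 416/5 = (3277838 - 28424134643/62679) + 416/5 = 177027473359/62679 + 416/5 = 885163441259/313395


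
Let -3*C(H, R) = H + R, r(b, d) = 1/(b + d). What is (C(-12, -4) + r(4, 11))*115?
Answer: 621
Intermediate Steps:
C(H, R) = -H/3 - R/3 (C(H, R) = -(H + R)/3 = -H/3 - R/3)
(C(-12, -4) + r(4, 11))*115 = ((-⅓*(-12) - ⅓*(-4)) + 1/(4 + 11))*115 = ((4 + 4/3) + 1/15)*115 = (16/3 + 1/15)*115 = (27/5)*115 = 621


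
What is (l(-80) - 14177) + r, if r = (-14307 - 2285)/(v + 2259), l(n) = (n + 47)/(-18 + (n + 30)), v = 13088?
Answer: -14795682297/1043596 ≈ -14178.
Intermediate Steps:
l(n) = (47 + n)/(12 + n) (l(n) = (47 + n)/(-18 + (30 + n)) = (47 + n)/(12 + n))
r = -16592/15347 (r = (-14307 - 2285)/(13088 + 2259) = -16592/15347 ≈ -1.0811)
(l(-80) - 14177) + r = ((47 - 80)/(12 - 80) - 14177) - 16592/15347 = (-33/(-68) - 14177) - 16592/15347 = (-1/68*(-33) - 14177) - 16592/15347 = (33/68 - 14177) - 16592/15347 = -964003/68 - 16592/15347 = -14795682297/1043596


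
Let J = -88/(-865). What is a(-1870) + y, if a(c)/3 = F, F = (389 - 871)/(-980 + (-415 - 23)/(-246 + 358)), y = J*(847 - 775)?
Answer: 419151504/47660635 ≈ 8.7945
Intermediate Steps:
J = 88/865 (J = -88*(-1/865) = 88/865 ≈ 0.10173)
y = 6336/865 (y = 88*(847 - 775)/865 = (88/865)*72 = 6336/865 ≈ 7.3249)
F = 26992/55099 (F = -482/(-980 - 438/112) = -482/(-980 - 438*1/112) = -482/(-980 - 219/56) = -482/(-55099/56) = -482*(-56/55099) = 26992/55099 ≈ 0.48988)
a(c) = 80976/55099 (a(c) = 3*(26992/55099) = 80976/55099)
a(-1870) + y = 80976/55099 + 6336/865 = 419151504/47660635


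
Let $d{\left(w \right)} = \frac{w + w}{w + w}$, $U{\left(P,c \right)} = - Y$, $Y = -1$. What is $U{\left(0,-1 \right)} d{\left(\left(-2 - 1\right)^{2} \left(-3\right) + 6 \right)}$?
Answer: $1$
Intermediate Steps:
$U{\left(P,c \right)} = 1$ ($U{\left(P,c \right)} = \left(-1\right) \left(-1\right) = 1$)
$d{\left(w \right)} = 1$ ($d{\left(w \right)} = \frac{2 w}{2 w} = 2 w \frac{1}{2 w} = 1$)
$U{\left(0,-1 \right)} d{\left(\left(-2 - 1\right)^{2} \left(-3\right) + 6 \right)} = 1 \cdot 1 = 1$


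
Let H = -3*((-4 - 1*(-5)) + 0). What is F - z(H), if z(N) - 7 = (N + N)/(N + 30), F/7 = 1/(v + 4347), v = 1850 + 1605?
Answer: -475859/70218 ≈ -6.7769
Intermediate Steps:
v = 3455
H = -3 (H = -3*((-4 + 5) + 0) = -3*(1 + 0) = -3*1 = -3)
F = 7/7802 (F = 7/(3455 + 4347) = 7/7802 ≈ 0.00089721)
z(N) = 7 + 2*N/(30 + N) (z(N) = 7 + (N + N)/(N + 30) = 7 + (2*N)/(30 + N) = 7 + 2*N/(30 + N))
F - z(H) = 7/7802 - 3*(70 + 3*(-3))/(30 - 3) = 7/7802 - 3*(70 - 9)/27 = 7/7802 - 3*61/27 = 7/7802 - 1*61/9 = 7/7802 - 61/9 = -475859/70218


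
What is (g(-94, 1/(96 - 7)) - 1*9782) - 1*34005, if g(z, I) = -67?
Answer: -43854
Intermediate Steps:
(g(-94, 1/(96 - 7)) - 1*9782) - 1*34005 = (-67 - 1*9782) - 1*34005 = (-67 - 9782) - 34005 = -9849 - 34005 = -43854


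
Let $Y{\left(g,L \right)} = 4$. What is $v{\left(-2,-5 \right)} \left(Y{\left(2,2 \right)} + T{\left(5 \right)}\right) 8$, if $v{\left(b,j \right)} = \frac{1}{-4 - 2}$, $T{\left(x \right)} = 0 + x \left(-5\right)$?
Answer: $28$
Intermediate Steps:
$T{\left(x \right)} = - 5 x$ ($T{\left(x \right)} = 0 - 5 x = - 5 x$)
$v{\left(b,j \right)} = - \frac{1}{6}$ ($v{\left(b,j \right)} = \frac{1}{-6} = - \frac{1}{6}$)
$v{\left(-2,-5 \right)} \left(Y{\left(2,2 \right)} + T{\left(5 \right)}\right) 8 = - \frac{4 - 25}{6} \cdot 8 = \left(- \frac{1}{6}\right) \left(-21\right) 8 = \frac{7}{2} \cdot 8 = 28$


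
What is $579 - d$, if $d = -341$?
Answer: $920$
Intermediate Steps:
$579 - d = 579 - -341 = 579 + 341 = 920$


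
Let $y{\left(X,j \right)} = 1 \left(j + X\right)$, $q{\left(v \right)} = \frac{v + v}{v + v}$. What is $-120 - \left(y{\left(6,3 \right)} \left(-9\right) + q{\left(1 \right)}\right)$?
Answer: $-40$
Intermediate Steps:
$q{\left(v \right)} = 1$ ($q{\left(v \right)} = \frac{2 v}{2 v} = 2 v \frac{1}{2 v} = 1$)
$y{\left(X,j \right)} = X + j$ ($y{\left(X,j \right)} = 1 \left(X + j\right) = X + j$)
$-120 - \left(y{\left(6,3 \right)} \left(-9\right) + q{\left(1 \right)}\right) = -120 - \left(\left(6 + 3\right) \left(-9\right) + 1\right) = -120 - \left(9 \left(-9\right) + 1\right) = -120 - \left(-81 + 1\right) = -120 - -80 = -120 + 80 = -40$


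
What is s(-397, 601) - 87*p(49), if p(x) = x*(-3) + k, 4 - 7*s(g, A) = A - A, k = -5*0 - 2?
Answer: 90745/7 ≈ 12964.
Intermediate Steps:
k = -2 (k = 0 - 2 = -2)
s(g, A) = 4/7 (s(g, A) = 4/7 - (A - A)/7 = 4/7 - ⅐*0 = 4/7 + 0 = 4/7)
p(x) = -2 - 3*x (p(x) = x*(-3) - 2 = -3*x - 2 = -2 - 3*x)
s(-397, 601) - 87*p(49) = 4/7 - 87*(-2 - 3*49) = 4/7 - 87*(-2 - 147) = 4/7 - 87*(-149) = 4/7 + 12963 = 90745/7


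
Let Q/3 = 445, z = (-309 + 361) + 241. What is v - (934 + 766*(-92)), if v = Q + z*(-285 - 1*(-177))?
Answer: 39229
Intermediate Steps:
z = 293 (z = 52 + 241 = 293)
Q = 1335 (Q = 3*445 = 1335)
v = -30309 (v = 1335 + 293*(-285 - 1*(-177)) = 1335 + 293*(-285 + 177) = 1335 + 293*(-108) = 1335 - 31644 = -30309)
v - (934 + 766*(-92)) = -30309 - (934 + 766*(-92)) = -30309 - (934 - 70472) = -30309 - 1*(-69538) = -30309 + 69538 = 39229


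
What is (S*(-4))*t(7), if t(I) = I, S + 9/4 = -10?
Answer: 343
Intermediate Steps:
S = -49/4 (S = -9/4 - 10 = -49/4 ≈ -12.250)
(S*(-4))*t(7) = -49/4*(-4)*7 = 49*7 = 343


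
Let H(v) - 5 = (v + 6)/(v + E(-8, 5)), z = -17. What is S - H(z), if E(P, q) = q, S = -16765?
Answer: -201251/12 ≈ -16771.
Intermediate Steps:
H(v) = 5 + (6 + v)/(5 + v) (H(v) = 5 + (v + 6)/(v + 5) = 5 + (6 + v)/(5 + v))
S - H(z) = -16765 - (31 + 6*(-17))/(5 - 17) = -16765 - (31 - 102)/(-12) = -16765 - (-1)*(-71)/12 = -16765 - 1*71/12 = -16765 - 71/12 = -201251/12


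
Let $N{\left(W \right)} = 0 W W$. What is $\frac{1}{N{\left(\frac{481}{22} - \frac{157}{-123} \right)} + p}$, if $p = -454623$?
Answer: $- \frac{1}{454623} \approx -2.1996 \cdot 10^{-6}$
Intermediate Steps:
$N{\left(W \right)} = 0$ ($N{\left(W \right)} = 0 W = 0$)
$\frac{1}{N{\left(\frac{481}{22} - \frac{157}{-123} \right)} + p} = \frac{1}{0 - 454623} = \frac{1}{-454623} = - \frac{1}{454623}$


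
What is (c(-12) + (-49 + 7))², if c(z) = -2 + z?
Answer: 3136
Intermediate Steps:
(c(-12) + (-49 + 7))² = ((-2 - 12) + (-49 + 7))² = (-14 - 42)² = (-56)² = 3136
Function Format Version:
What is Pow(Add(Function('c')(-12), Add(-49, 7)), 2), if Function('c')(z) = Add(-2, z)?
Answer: 3136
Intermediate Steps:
Pow(Add(Function('c')(-12), Add(-49, 7)), 2) = Pow(Add(Add(-2, -12), Add(-49, 7)), 2) = Pow(Add(-14, -42), 2) = Pow(-56, 2) = 3136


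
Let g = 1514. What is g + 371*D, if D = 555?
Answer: 207419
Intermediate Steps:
g + 371*D = 1514 + 371*555 = 1514 + 205905 = 207419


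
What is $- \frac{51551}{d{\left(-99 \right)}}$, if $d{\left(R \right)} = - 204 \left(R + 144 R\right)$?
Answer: $- \frac{51551}{2928420} \approx -0.017604$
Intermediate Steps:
$d{\left(R \right)} = - 29580 R$ ($d{\left(R \right)} = - 204 \cdot 145 R = - 29580 R$)
$- \frac{51551}{d{\left(-99 \right)}} = - \frac{51551}{\left(-29580\right) \left(-99\right)} = - \frac{51551}{2928420}$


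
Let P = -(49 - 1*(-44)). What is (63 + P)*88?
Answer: -2640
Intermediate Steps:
P = -93 (P = -(49 + 44) = -1*93 = -93)
(63 + P)*88 = (63 - 93)*88 = -30*88 = -2640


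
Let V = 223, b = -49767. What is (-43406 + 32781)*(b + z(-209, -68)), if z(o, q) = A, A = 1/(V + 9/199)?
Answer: 23470177294375/44386 ≈ 5.2877e+8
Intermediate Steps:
A = 199/44386 (A = 1/(223 + 9/199) = 1/(44386/199) = 199/44386 ≈ 0.0044834)
z(o, q) = 199/44386
(-43406 + 32781)*(b + z(-209, -68)) = (-43406 + 32781)*(-49767 + 199/44386) = -10625*(-2208957863/44386) = 23470177294375/44386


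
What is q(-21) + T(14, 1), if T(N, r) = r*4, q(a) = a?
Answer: -17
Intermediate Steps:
T(N, r) = 4*r
q(-21) + T(14, 1) = -21 + 4*1 = -21 + 4 = -17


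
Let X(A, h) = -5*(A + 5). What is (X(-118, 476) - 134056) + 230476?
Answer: 96985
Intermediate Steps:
X(A, h) = -25 - 5*A (X(A, h) = -5*(5 + A) = -25 - 5*A)
(X(-118, 476) - 134056) + 230476 = ((-25 - 5*(-118)) - 134056) + 230476 = ((-25 + 590) - 134056) + 230476 = (565 - 134056) + 230476 = -133491 + 230476 = 96985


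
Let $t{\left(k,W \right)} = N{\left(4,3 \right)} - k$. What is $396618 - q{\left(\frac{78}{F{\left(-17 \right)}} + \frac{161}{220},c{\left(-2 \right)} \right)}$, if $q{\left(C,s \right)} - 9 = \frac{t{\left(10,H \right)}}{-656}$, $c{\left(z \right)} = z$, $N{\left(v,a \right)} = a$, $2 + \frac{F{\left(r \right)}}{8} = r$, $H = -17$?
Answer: $\frac{260175497}{656} \approx 3.9661 \cdot 10^{5}$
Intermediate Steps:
$F{\left(r \right)} = -16 + 8 r$
$t{\left(k,W \right)} = 3 - k$
$q{\left(C,s \right)} = \frac{5911}{656}$ ($q{\left(C,s \right)} = 9 + \frac{3 - 10}{-656} = 9 + \left(3 - 10\right) \left(- \frac{1}{656}\right) = 9 - - \frac{7}{656} = 9 + \frac{7}{656} = \frac{5911}{656}$)
$396618 - q{\left(\frac{78}{F{\left(-17 \right)}} + \frac{161}{220},c{\left(-2 \right)} \right)} = 396618 - \frac{5911}{656} = \frac{260175497}{656}$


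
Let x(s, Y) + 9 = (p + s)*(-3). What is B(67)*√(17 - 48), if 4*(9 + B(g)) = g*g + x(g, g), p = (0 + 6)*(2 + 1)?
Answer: 4189*I*√31/4 ≈ 5830.8*I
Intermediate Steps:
p = 18 (p = 6*3 = 18)
x(s, Y) = -63 - 3*s (x(s, Y) = -9 + (18 + s)*(-3) = -9 + (-54 - 3*s) = -63 - 3*s)
B(g) = -99/4 - 3*g/4 + g²/4 (B(g) = -9 + (g*g + (-63 - 3*g))/4 = -9 + (g² + (-63 - 3*g))/4 = -9 + (-63 + g² - 3*g)/4 = -9 + (-63/4 - 3*g/4 + g²/4) = -99/4 - 3*g/4 + g²/4)
B(67)*√(17 - 48) = (-99/4 - ¾*67 + (¼)*67²)*√(17 - 48) = (-99/4 - 201/4 + (¼)*4489)*√(-31) = (-99/4 - 201/4 + 4489/4)*(I*√31) = 4189*(I*√31)/4 = 4189*I*√31/4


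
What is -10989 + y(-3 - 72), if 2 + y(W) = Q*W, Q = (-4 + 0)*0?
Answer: -10991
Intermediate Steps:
Q = 0 (Q = -4*0 = 0)
y(W) = -2 (y(W) = -2 + 0*W = -2 + 0 = -2)
-10989 + y(-3 - 72) = -10989 - 2 = -10991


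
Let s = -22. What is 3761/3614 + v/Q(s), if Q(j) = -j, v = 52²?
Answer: 4927499/39754 ≈ 123.95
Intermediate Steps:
v = 2704
3761/3614 + v/Q(s) = 3761/3614 + 2704/((-1*(-22))) = 3761*(1/3614) + 2704/22 = 3761/3614 + 2704*(1/22) = 3761/3614 + 1352/11 = 4927499/39754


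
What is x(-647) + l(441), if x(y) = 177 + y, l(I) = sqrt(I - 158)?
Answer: -470 + sqrt(283) ≈ -453.18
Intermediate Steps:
l(I) = sqrt(-158 + I)
x(-647) + l(441) = (177 - 647) + sqrt(-158 + 441) = -470 + sqrt(283)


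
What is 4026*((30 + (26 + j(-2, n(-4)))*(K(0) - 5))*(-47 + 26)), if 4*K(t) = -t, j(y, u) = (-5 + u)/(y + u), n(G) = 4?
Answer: 8243235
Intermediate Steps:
j(y, u) = (-5 + u)/(u + y)
K(t) = -t/4 (K(t) = (-t)/4 = -t/4)
4026*((30 + (26 + j(-2, n(-4)))*(K(0) - 5))*(-47 + 26)) = 4026*((30 + (26 + (-5 + 4)/(4 - 2))*(-¼*0 - 5))*(-47 + 26)) = 4026*((30 + (26 - 1/2)*(0 - 5))*(-21)) = 4026*((30 + (26 + (½)*(-1))*(-5))*(-21)) = 4026*((30 + (26 - ½)*(-5))*(-21)) = 4026*((30 + (51/2)*(-5))*(-21)) = 4026*((30 - 255/2)*(-21)) = 4026*(-195/2*(-21)) = 4026*(4095/2) = 8243235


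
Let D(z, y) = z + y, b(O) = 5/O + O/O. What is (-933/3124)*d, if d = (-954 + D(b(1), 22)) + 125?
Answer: 747333/3124 ≈ 239.22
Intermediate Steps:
b(O) = 1 + 5/O (b(O) = 5/O + 1 = 1 + 5/O)
D(z, y) = y + z
d = -801 (d = (-954 + (22 + (5 + 1)/1)) + 125 = (-954 + (22 + 1*6)) + 125 = (-954 + (22 + 6)) + 125 = (-954 + 28) + 125 = -926 + 125 = -801)
(-933/3124)*d = -933/3124*(-801) = 747333/3124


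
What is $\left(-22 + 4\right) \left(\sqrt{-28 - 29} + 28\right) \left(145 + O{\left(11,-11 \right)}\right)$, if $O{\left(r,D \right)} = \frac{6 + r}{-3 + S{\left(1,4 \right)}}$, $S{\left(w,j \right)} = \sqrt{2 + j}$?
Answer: $-64512 + 2856 \sqrt{6} - 2304 i \sqrt{57} + 306 i \sqrt{38} \approx -57516.0 - 15509.0 i$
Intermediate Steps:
$O{\left(r,D \right)} = \frac{6 + r}{-3 + \sqrt{6}}$ ($O{\left(r,D \right)} = \frac{6 + r}{-3 + \sqrt{2 + 4}} = \frac{6 + r}{-3 + \sqrt{6}}$)
$\left(-22 + 4\right) \left(\sqrt{-28 - 29} + 28\right) \left(145 + O{\left(11,-11 \right)}\right) = \left(-22 + 4\right) \left(\sqrt{-28 - 29} + 28\right) \left(145 - \left(17 + \frac{17 \sqrt{6}}{3}\right)\right) = - 18 \left(\sqrt{-57} + 28\right) \left(145 - \left(17 + \frac{17 \sqrt{6}}{3}\right)\right) = - 18 \left(i \sqrt{57} + 28\right) \left(145 - \left(17 + \frac{17 \sqrt{6}}{3}\right)\right) = - 18 \left(28 + i \sqrt{57}\right) \left(128 - \frac{17 \sqrt{6}}{3}\right) = \left(-504 - 18 i \sqrt{57}\right) \left(128 - \frac{17 \sqrt{6}}{3}\right)$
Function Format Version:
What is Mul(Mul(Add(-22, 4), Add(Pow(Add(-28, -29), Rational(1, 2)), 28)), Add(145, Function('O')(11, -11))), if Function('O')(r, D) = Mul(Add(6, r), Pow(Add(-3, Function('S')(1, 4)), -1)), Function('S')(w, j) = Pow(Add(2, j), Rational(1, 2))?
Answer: Add(-64512, Mul(2856, Pow(6, Rational(1, 2))), Mul(-2304, I, Pow(57, Rational(1, 2))), Mul(306, I, Pow(38, Rational(1, 2)))) ≈ Add(-57516., Mul(-15509., I))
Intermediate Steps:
Function('O')(r, D) = Mul(Pow(Add(-3, Pow(6, Rational(1, 2))), -1), Add(6, r)) (Function('O')(r, D) = Mul(Add(6, r), Pow(Add(-3, Pow(Add(2, 4), Rational(1, 2))), -1)) = Mul(Add(6, r), Pow(Add(-3, Pow(6, Rational(1, 2))), -1)) = Mul(Pow(Add(-3, Pow(6, Rational(1, 2))), -1), Add(6, r)))
Mul(Mul(Add(-22, 4), Add(Pow(Add(-28, -29), Rational(1, 2)), 28)), Add(145, Function('O')(11, -11))) = Mul(Mul(Add(-22, 4), Add(Pow(Add(-28, -29), Rational(1, 2)), 28)), Add(145, Add(-6, Mul(-1, 11), Mul(-2, Pow(6, Rational(1, 2))), Mul(Rational(-1, 3), 11, Pow(6, Rational(1, 2)))))) = Mul(Mul(-18, Add(Pow(-57, Rational(1, 2)), 28)), Add(145, Add(-6, -11, Mul(-2, Pow(6, Rational(1, 2))), Mul(Rational(-11, 3), Pow(6, Rational(1, 2)))))) = Mul(Mul(-18, Add(Mul(I, Pow(57, Rational(1, 2))), 28)), Add(145, Add(-17, Mul(Rational(-17, 3), Pow(6, Rational(1, 2)))))) = Mul(Mul(-18, Add(28, Mul(I, Pow(57, Rational(1, 2))))), Add(128, Mul(Rational(-17, 3), Pow(6, Rational(1, 2))))) = Mul(Add(-504, Mul(-18, I, Pow(57, Rational(1, 2)))), Add(128, Mul(Rational(-17, 3), Pow(6, Rational(1, 2)))))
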